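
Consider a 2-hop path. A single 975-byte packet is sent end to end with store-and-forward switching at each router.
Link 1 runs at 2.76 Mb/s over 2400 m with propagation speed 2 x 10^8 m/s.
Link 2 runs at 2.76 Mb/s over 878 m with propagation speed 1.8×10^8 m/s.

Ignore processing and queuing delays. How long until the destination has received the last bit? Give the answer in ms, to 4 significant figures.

L = 975 × 8 = 7800 bits.
Transmission delay per hop = L/R = 7800/2760000 = 2.82609 ms; 2 hops → 5.65217 ms.
Propagation delays (d/s per hop): 0.012, 0.00487778 ms; sum = 0.0168778 ms.
End-to-end = 5.669 ms.

5.669 ms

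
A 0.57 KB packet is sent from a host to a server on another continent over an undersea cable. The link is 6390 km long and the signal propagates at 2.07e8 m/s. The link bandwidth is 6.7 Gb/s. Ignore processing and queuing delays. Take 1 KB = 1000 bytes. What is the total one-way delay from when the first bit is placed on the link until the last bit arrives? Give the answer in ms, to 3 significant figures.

30.9 ms

L = 4560 bits.
Transmission delay = L/R = 4560 / 6700000000 = 0.000680597 ms.
Propagation delay = d/s = 6390000 m / 2.07e+08 m/s = 30.8696 ms.
Total = 30.9 ms.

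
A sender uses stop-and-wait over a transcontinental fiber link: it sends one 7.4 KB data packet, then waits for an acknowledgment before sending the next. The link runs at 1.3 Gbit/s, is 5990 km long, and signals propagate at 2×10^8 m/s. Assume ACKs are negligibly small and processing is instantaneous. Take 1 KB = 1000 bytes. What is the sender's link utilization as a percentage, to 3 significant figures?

t_tx = L/R = 59200/1300000000 = 4.55385e-05 s.
t_prop = 5990000/200000000 = 0.02995 s; RTT = 0.0599 s.
Cycle = t_tx + RTT = 0.0599455 s.
Utilization = t_tx / cycle = 4.55385e-05/0.0599455 = 0.0760 %.

0.0760 %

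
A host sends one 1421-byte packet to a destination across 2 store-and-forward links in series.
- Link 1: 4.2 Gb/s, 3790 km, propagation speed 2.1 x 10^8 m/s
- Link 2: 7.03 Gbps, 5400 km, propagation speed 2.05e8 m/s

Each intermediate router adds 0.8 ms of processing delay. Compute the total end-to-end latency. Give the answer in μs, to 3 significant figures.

L = 1421 × 8 = 11368 bits.
Transmission delays (L/R per hop): 2.70667, 1.61707 μs; sum = 4.32374 μs.
Propagation delays (d/s per hop): 18047.6, 26341.5 μs; sum = 44389.1 μs.
Processing at 1 router(s): 1 × 0.8 ms = 800 μs.
End-to-end = 45200 μs.

45200 μs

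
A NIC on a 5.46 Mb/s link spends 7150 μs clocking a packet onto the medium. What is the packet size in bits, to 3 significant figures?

39000 bits

L = R × t_tx = 5460000 b/s × 0.00715 s = 39039 bits.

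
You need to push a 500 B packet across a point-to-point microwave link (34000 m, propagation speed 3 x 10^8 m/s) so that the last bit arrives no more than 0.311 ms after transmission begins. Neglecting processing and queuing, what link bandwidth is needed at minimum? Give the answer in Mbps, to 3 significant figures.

20.2 Mbps

L = 4000 bits.
Propagation delay = 34000 / 300000000 = 0.113333 ms.
Transmission budget = 0.311 − 0.113333 = 0.197667 ms.
R ≥ L / t_tx = 4000 bits / 0.000197667 s = 20.2 Mbps.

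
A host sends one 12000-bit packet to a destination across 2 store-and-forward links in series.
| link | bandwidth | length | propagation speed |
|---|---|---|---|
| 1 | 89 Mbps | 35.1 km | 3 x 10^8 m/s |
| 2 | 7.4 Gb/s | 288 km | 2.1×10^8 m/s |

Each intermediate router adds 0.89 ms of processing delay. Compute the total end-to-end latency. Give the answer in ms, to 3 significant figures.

2.51 ms

Transmission delays (L/R per hop): 0.134831, 0.00162162 ms; sum = 0.136453 ms.
Propagation delays (d/s per hop): 0.117, 1.37143 ms; sum = 1.48843 ms.
Processing at 1 router(s): 1 × 0.89 ms = 0.89 ms.
End-to-end = 2.51 ms.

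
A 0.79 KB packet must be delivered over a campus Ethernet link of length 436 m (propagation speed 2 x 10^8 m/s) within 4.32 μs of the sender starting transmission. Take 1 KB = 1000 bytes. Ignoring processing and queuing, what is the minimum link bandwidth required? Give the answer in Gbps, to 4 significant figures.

2.953 Gbps

L = 6320 bits.
Propagation delay = 436 / 200000000 = 2.18 μs.
Transmission budget = 4.32 − 2.18 = 2.14 μs.
R ≥ L / t_tx = 6320 bits / 2.14e-06 s = 2.953 Gbps.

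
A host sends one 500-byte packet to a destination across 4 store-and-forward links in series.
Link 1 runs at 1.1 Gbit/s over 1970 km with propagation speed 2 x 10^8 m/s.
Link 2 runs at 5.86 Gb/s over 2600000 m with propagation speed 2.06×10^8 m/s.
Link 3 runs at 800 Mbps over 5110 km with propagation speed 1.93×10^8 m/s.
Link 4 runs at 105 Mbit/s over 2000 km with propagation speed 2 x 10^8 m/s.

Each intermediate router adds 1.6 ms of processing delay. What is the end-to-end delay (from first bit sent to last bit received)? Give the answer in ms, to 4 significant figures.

L = 500 × 8 = 4000 bits.
Transmission delays (L/R per hop): 0.00363636, 0.000682594, 0.005, 0.0380952 ms; sum = 0.0474142 ms.
Propagation delays (d/s per hop): 9.85, 12.6214, 26.4767, 10 ms; sum = 58.948 ms.
Processing at 3 router(s): 3 × 1.6 ms = 4.8 ms.
End-to-end = 63.80 ms.

63.80 ms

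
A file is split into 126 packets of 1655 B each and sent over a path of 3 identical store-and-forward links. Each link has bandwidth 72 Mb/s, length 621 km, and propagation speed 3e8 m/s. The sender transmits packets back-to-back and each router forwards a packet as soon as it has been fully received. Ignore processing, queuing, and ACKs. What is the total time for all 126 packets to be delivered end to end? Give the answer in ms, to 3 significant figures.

Per-hop transmission t_tx = L/R = 13240/72000000 = 0.183889 ms.
Per-hop propagation t_prop = 621000/300000000 = 2.07 ms.
Pipeline fill: first packet needs 3·t_tx to clear all hops; remaining 125 packets each add one t_tx.
Total = (3+126-1)·t_tx + 3·t_prop = 128·0.183889 + 3·2.07 = 29.7 ms.

29.7 ms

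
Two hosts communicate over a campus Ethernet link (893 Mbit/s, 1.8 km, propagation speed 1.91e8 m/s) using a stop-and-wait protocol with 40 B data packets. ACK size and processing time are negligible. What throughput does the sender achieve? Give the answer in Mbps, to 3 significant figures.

t_tx = L/R = 320/893000000 = 3.58343e-07 s.
t_prop = 1800/191000000 = 9.42408e-06 s; RTT = 1.88482e-05 s.
Cycle = t_tx + RTT = 1.92065e-05 s.
Throughput = L / cycle = 320 / 1.92065e-05 = 16.7 Mbps.

16.7 Mbps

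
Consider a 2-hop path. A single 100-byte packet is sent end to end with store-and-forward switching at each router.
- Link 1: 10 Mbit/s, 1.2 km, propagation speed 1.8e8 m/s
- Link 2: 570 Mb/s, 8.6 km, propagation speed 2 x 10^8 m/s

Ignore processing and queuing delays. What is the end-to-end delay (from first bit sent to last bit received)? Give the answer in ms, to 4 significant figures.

0.1311 ms

L = 100 × 8 = 800 bits.
Transmission delays (L/R per hop): 0.08, 0.00140351 ms; sum = 0.0814035 ms.
Propagation delays (d/s per hop): 0.00666667, 0.043 ms; sum = 0.0496667 ms.
End-to-end = 0.1311 ms.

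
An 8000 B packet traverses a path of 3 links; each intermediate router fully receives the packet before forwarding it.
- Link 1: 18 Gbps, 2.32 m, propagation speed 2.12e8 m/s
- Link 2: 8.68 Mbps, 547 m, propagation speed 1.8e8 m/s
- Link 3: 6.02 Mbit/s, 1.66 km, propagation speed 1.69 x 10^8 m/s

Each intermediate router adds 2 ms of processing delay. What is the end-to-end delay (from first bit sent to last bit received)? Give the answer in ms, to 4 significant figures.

L = 8000 × 8 = 64000 bits.
Transmission delays (L/R per hop): 0.00355556, 7.37327, 10.6312 ms; sum = 18.0081 ms.
Propagation delays (d/s per hop): 1.09434e-05, 0.00303889, 0.00982249 ms; sum = 0.0128723 ms.
Processing at 2 router(s): 2 × 2 ms = 4 ms.
End-to-end = 22.02 ms.

22.02 ms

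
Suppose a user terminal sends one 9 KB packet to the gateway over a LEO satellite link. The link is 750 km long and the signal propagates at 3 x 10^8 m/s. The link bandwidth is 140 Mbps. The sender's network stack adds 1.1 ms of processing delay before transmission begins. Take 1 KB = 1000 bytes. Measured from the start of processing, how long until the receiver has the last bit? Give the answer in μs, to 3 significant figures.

4110 μs

L = 72000 bits.
Transmission delay = L/R = 72000 / 140000000 = 514.286 μs.
Propagation delay = d/s = 750000 m / 300000000 m/s = 2500 μs.
Plus processing delay 1.1 ms = 1100 μs.
Total = 4110 μs.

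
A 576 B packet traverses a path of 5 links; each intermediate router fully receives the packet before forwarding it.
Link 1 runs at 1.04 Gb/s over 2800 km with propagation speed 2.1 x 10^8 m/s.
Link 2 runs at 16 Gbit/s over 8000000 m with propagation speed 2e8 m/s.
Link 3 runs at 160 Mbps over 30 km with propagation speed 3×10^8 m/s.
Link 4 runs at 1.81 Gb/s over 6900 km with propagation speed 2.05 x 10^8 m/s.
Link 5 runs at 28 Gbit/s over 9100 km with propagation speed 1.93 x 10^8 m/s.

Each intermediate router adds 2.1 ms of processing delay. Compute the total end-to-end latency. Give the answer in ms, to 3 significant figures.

L = 576 × 8 = 4608 bits.
Transmission delays (L/R per hop): 0.00443077, 0.000288, 0.0288, 0.00254586, 0.000164571 ms; sum = 0.0362292 ms.
Propagation delays (d/s per hop): 13.3333, 40, 0.1, 33.6585, 47.1503 ms; sum = 134.242 ms.
Processing at 4 router(s): 4 × 2.1 ms = 8.4 ms.
End-to-end = 143 ms.

143 ms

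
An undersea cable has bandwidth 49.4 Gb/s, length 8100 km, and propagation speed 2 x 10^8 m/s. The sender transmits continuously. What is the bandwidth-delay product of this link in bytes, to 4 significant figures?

Propagation delay = 8100000 / 200000000 = 0.0405 s.
BDP = R × t_prop = 49400000000 × 0.0405 = 2000700000 bits.
In bytes: 2000700000/8 = 250100000 bytes.

250100000 bytes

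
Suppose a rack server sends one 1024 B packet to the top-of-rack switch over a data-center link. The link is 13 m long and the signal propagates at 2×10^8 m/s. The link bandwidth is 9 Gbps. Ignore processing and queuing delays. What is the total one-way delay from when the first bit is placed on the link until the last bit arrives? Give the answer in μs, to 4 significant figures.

L = 1024 × 8 = 8192 bits.
Transmission delay = L/R = 8192 / 9000000000 = 0.910222 μs.
Propagation delay = d/s = 13 m / 200000000 m/s = 0.065 μs.
Total = 0.9752 μs.

0.9752 μs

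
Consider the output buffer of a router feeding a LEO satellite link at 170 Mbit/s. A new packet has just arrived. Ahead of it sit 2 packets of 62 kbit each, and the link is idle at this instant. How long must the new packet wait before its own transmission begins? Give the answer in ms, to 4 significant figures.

0.7294 ms

Each queued packet: L/R = 62000/170000000 = 0.364706 ms.
2 queued → 0.729412 ms.
Queuing delay = 0.7294 ms.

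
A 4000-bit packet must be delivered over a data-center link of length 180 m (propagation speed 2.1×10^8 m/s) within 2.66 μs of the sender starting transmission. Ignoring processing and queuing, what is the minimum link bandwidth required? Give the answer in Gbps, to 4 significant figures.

2.219 Gbps

Propagation delay = 180 / 210000000 = 0.857143 μs.
Transmission budget = 2.66 − 0.857143 = 1.80286 μs.
R ≥ L / t_tx = 4000 bits / 1.80286e-06 s = 2.219 Gbps.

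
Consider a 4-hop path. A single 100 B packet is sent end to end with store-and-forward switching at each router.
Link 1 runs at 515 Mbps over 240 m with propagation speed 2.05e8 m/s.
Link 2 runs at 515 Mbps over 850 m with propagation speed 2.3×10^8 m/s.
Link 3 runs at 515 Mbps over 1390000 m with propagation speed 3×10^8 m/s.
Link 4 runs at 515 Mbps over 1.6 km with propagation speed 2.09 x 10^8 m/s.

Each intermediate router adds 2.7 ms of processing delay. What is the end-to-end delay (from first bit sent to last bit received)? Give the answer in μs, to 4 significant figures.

L = 100 × 8 = 800 bits.
Transmission delay per hop = L/R = 800/515000000 = 1.5534 μs; 4 hops → 6.21359 μs.
Propagation delays (d/s per hop): 1.17073, 3.69565, 4633.33, 7.6555 μs; sum = 4645.86 μs.
Processing at 3 router(s): 3 × 2.7 ms = 8100 μs.
End-to-end = 12750 μs.

12750 μs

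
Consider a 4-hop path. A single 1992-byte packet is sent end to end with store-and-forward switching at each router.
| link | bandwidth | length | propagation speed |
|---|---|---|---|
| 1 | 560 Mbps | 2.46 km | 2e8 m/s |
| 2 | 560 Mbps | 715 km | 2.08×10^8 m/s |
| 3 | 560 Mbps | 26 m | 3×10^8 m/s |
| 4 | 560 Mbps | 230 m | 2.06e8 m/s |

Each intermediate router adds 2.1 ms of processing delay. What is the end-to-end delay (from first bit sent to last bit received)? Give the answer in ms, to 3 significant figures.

L = 1992 × 8 = 15936 bits.
Transmission delay per hop = L/R = 15936/560000000 = 0.0284571 ms; 4 hops → 0.113829 ms.
Propagation delays (d/s per hop): 0.0123, 3.4375, 8.66667e-05, 0.0011165 ms; sum = 3.451 ms.
Processing at 3 router(s): 3 × 2.1 ms = 6.3 ms.
End-to-end = 9.86 ms.

9.86 ms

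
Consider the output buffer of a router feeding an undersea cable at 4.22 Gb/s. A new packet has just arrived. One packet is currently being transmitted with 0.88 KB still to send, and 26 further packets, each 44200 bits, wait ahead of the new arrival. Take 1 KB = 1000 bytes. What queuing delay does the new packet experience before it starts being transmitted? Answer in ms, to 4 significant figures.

Each queued packet: L/R = 44200/4.22e+09 = 0.0104739 ms.
26 queued → 0.272322 ms.
Plus remaining 7040 bits of current packet: 0.00166825 ms.
Queuing delay = 0.2740 ms.

0.2740 ms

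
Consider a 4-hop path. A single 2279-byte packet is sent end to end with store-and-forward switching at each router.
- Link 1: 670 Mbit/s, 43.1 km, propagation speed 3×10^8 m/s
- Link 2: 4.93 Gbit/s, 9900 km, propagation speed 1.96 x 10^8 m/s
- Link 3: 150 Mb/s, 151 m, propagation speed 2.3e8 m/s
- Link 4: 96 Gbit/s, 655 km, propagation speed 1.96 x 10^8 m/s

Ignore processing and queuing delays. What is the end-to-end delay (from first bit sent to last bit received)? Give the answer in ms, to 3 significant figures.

54.1 ms

L = 2279 × 8 = 18232 bits.
Transmission delays (L/R per hop): 0.0272119, 0.00369817, 0.121547, 0.000189917 ms; sum = 0.152647 ms.
Propagation delays (d/s per hop): 0.143667, 50.5102, 0.000656522, 3.34184 ms; sum = 53.9964 ms.
End-to-end = 54.1 ms.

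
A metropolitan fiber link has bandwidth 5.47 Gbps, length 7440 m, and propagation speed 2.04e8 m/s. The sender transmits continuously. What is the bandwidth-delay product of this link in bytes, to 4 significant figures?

Propagation delay = 7440 / 204000000 = 3.64706e-05 s.
BDP = R × t_prop = 5470000000 × 3.64706e-05 = 199494 bits.
In bytes: 199494/8 = 24940 bytes.

24940 bytes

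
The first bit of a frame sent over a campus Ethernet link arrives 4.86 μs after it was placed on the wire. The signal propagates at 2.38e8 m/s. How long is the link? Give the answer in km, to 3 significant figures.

d = s × t_prop = 238000000 × 4.86e-06 = 1.16 km.

1.16 km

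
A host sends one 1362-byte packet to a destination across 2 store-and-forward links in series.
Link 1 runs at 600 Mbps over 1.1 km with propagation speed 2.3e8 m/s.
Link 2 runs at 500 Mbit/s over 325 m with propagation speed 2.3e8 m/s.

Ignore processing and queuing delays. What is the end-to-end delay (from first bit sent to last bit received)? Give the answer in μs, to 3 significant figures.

L = 1362 × 8 = 10896 bits.
Transmission delays (L/R per hop): 18.16, 21.792 μs; sum = 39.952 μs.
Propagation delays (d/s per hop): 4.78261, 1.41304 μs; sum = 6.19565 μs.
End-to-end = 46.1 μs.

46.1 μs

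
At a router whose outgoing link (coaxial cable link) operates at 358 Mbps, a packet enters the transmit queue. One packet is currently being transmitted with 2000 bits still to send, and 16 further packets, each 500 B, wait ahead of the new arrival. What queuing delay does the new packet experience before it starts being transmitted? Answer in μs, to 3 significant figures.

184 μs

Each queued packet: L/R = 4000/358000000 = 11.1732 μs.
16 queued → 178.771 μs.
Plus remaining 2000 bits of current packet: 5.58659 μs.
Queuing delay = 184 μs.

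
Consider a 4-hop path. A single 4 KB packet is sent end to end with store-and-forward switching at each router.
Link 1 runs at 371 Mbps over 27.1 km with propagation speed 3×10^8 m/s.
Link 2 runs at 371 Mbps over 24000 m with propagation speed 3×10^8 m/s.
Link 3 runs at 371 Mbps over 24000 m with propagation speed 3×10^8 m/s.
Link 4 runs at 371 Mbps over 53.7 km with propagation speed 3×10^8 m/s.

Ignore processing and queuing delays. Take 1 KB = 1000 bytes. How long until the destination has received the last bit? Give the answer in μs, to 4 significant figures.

774.3 μs

L = 32000 bits.
Transmission delay per hop = L/R = 32000/371000000 = 86.2534 μs; 4 hops → 345.013 μs.
Propagation delays (d/s per hop): 90.3333, 80, 80, 179 μs; sum = 429.333 μs.
End-to-end = 774.3 μs.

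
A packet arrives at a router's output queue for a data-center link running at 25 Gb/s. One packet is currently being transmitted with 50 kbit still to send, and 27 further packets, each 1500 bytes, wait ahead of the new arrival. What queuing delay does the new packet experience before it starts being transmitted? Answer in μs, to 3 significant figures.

15.0 μs

Each queued packet: L/R = 12000/25000000000 = 0.48 μs.
27 queued → 12.96 μs.
Plus remaining 50000 bits of current packet: 2 μs.
Queuing delay = 15.0 μs.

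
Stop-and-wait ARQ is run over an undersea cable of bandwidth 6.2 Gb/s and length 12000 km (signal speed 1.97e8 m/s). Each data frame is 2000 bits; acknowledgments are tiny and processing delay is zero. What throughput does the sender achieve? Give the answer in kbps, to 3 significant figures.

16.4 kbps

t_tx = L/R = 2000/6200000000 = 3.22581e-07 s.
t_prop = 12000000/197000000 = 0.0609137 s; RTT = 0.121827 s.
Cycle = t_tx + RTT = 0.121828 s.
Throughput = L / cycle = 2000 / 0.121828 = 16.4 kbps.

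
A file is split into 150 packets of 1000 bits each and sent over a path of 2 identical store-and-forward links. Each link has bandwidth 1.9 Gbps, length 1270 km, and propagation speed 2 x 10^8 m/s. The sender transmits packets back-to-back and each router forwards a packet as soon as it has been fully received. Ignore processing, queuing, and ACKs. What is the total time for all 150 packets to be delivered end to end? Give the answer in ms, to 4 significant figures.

12.78 ms

Per-hop transmission t_tx = L/R = 1000/1900000000 = 0.000526316 ms.
Per-hop propagation t_prop = 1270000/200000000 = 6.35 ms.
Pipeline fill: first packet needs 2·t_tx to clear all hops; remaining 149 packets each add one t_tx.
Total = (2+150-1)·t_tx + 2·t_prop = 151·0.000526316 + 2·6.35 = 12.78 ms.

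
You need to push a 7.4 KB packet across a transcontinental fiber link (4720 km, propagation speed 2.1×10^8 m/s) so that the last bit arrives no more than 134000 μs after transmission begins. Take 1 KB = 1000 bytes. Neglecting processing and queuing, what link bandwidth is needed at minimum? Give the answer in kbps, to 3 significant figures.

L = 59200 bits.
Propagation delay = 4720000 / 210000000 = 22476.2 μs.
Transmission budget = 134000 − 22476.2 = 111524 μs.
R ≥ L / t_tx = 59200 bits / 0.111524 s = 531 kbps.

531 kbps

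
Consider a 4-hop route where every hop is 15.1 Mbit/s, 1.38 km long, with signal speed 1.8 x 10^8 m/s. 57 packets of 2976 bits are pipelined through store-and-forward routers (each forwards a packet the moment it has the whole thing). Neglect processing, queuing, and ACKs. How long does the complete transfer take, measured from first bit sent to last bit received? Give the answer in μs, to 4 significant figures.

11860 μs

Per-hop transmission t_tx = L/R = 2976/15100000 = 197.086 μs.
Per-hop propagation t_prop = 1380/180000000 = 7.66667 μs.
Pipeline fill: first packet needs 4·t_tx to clear all hops; remaining 56 packets each add one t_tx.
Total = (4+57-1)·t_tx + 4·t_prop = 60·197.086 + 4·7.66667 = 11860 μs.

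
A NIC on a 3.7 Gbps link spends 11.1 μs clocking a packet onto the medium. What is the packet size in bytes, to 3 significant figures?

5130 bytes

L = R × t_tx = 3700000000 b/s × 1.11e-05 s = 41070 bits.
In bytes: 41070 / 8 = 5130 bytes.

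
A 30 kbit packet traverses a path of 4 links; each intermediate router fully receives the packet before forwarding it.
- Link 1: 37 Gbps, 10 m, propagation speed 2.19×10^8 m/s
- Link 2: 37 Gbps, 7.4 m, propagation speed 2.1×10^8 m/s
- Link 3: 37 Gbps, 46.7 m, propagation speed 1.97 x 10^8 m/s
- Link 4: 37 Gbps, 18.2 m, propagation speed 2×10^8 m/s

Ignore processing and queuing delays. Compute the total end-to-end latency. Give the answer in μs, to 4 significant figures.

L = 30000 bits.
Transmission delay per hop = L/R = 30000/37000000000 = 0.810811 μs; 4 hops → 3.24324 μs.
Propagation delays (d/s per hop): 0.0456621, 0.0352381, 0.237056, 0.091 μs; sum = 0.408956 μs.
End-to-end = 3.652 μs.

3.652 μs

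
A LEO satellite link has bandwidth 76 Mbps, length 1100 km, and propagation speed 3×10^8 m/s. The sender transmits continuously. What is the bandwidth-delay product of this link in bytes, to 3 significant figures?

Propagation delay = 1100000 / 300000000 = 0.00366667 s.
BDP = R × t_prop = 76000000 × 0.00366667 = 278667 bits.
In bytes: 278667/8 = 34800 bytes.

34800 bytes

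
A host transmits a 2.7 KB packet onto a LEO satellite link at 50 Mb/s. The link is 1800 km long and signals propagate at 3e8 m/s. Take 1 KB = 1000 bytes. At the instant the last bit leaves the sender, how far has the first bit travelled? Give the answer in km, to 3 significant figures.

130 km

t_tx = L/R = 21600/50000000 = 0.000432 s.
Distance = s × t_tx = 300000000 × 0.000432 = 130 km.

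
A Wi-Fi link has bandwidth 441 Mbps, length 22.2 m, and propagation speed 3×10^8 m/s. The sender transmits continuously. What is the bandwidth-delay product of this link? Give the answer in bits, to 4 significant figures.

Propagation delay = 22.2 / 300000000 = 7.4e-08 s.
BDP = R × t_prop = 441000000 × 7.4e-08 = 32.634 bits.

32.63 bits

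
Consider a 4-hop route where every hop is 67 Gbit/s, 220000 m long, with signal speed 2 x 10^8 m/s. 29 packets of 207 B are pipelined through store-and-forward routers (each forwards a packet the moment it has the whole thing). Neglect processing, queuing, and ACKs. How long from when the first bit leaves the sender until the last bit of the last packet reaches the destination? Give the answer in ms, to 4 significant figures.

Per-hop transmission t_tx = L/R = 1656/67000000000 = 2.47164e-05 ms.
Per-hop propagation t_prop = 220000/200000000 = 1.1 ms.
Pipeline fill: first packet needs 4·t_tx to clear all hops; remaining 28 packets each add one t_tx.
Total = (4+29-1)·t_tx + 4·t_prop = 32·2.47164e-05 + 4·1.1 = 4.401 ms.

4.401 ms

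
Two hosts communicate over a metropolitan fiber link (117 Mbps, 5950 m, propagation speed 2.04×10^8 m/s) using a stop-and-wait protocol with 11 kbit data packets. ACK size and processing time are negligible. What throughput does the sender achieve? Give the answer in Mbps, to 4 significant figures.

72.20 Mbps

t_tx = L/R = 11000/117000000 = 9.40171e-05 s.
t_prop = 5950/204000000 = 2.91667e-05 s; RTT = 5.83333e-05 s.
Cycle = t_tx + RTT = 0.00015235 s.
Throughput = L / cycle = 11000 / 0.00015235 = 72.20 Mbps.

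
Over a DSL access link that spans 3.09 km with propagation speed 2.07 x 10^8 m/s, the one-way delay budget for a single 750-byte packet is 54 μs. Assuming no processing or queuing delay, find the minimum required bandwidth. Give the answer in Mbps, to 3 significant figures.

154 Mbps

L = 6000 bits.
Propagation delay = 3090 / 2.07e+08 = 14.9275 μs.
Transmission budget = 54 − 14.9275 = 39.0725 μs.
R ≥ L / t_tx = 6000 bits / 3.90725e-05 s = 154 Mbps.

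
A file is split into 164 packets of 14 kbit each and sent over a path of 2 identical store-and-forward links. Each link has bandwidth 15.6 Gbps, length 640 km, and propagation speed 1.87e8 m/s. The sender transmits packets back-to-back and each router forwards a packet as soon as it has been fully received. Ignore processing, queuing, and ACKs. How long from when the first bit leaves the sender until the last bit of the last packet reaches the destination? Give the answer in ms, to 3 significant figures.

6.99 ms

Per-hop transmission t_tx = L/R = 14000/15600000000 = 0.000897436 ms.
Per-hop propagation t_prop = 640000/187000000 = 3.42246 ms.
Pipeline fill: first packet needs 2·t_tx to clear all hops; remaining 163 packets each add one t_tx.
Total = (2+164-1)·t_tx + 2·t_prop = 165·0.000897436 + 2·3.42246 = 6.99 ms.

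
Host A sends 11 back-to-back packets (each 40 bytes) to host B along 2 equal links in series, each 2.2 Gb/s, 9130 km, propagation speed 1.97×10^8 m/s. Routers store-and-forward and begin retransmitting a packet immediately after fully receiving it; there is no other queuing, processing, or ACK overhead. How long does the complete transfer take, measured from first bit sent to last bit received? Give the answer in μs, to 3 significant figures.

92700 μs

Per-hop transmission t_tx = L/R = 320/2200000000 = 0.145455 μs.
Per-hop propagation t_prop = 9130000/197000000 = 46345.2 μs.
Pipeline fill: first packet needs 2·t_tx to clear all hops; remaining 10 packets each add one t_tx.
Total = (2+11-1)·t_tx + 2·t_prop = 12·0.145455 + 2·46345.2 = 92700 μs.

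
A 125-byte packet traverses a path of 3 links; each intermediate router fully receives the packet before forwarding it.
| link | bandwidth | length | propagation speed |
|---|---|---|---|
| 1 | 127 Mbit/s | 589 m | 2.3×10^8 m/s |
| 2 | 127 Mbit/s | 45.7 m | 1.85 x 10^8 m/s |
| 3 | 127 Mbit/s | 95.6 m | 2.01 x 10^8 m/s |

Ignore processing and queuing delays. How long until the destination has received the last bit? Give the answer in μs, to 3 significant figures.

L = 125 × 8 = 1000 bits.
Transmission delay per hop = L/R = 1000/127000000 = 7.87402 μs; 3 hops → 23.622 μs.
Propagation delays (d/s per hop): 2.56087, 0.247027, 0.475622 μs; sum = 3.28352 μs.
End-to-end = 26.9 μs.

26.9 μs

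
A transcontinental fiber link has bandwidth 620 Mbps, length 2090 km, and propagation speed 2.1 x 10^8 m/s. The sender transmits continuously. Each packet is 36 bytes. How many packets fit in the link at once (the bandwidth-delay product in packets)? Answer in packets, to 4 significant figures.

Propagation delay = 2090000 / 210000000 = 0.00995238 s.
BDP = R × t_prop = 620000000 × 0.00995238 = 6170480 bits.
In packets of 288 bits: 21430 packets.

21430 packets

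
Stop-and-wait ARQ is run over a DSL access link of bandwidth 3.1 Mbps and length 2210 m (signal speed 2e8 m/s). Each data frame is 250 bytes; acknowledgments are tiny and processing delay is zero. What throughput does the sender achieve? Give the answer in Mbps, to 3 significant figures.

3.00 Mbps

t_tx = L/R = 2000/3100000 = 0.000645161 s.
t_prop = 2210/200000000 = 1.105e-05 s; RTT = 2.21e-05 s.
Cycle = t_tx + RTT = 0.000667261 s.
Throughput = L / cycle = 2000 / 0.000667261 = 3.00 Mbps.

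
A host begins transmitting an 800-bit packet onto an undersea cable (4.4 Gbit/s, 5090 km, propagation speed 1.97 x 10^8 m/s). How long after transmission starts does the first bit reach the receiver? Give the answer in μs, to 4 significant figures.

25840 μs

First bit experiences only propagation delay: d/s = 5090000/197000000 = 25840 μs.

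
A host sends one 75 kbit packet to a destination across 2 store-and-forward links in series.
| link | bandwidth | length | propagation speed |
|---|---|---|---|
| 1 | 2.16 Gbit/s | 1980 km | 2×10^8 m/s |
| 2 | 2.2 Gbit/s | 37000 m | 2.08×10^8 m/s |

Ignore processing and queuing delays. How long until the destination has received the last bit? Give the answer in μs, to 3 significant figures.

10100 μs

L = 75000 bits.
Transmission delays (L/R per hop): 34.7222, 34.0909 μs; sum = 68.8131 μs.
Propagation delays (d/s per hop): 9900, 177.885 μs; sum = 10077.9 μs.
End-to-end = 10100 μs.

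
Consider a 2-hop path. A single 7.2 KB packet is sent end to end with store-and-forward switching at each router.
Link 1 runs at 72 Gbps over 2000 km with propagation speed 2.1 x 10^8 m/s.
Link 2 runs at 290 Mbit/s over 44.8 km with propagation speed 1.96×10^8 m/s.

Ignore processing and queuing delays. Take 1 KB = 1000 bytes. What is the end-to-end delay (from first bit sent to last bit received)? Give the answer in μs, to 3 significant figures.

L = 57600 bits.
Transmission delays (L/R per hop): 0.8, 198.621 μs; sum = 199.421 μs.
Propagation delays (d/s per hop): 9523.81, 228.571 μs; sum = 9752.38 μs.
End-to-end = 9950 μs.

9950 μs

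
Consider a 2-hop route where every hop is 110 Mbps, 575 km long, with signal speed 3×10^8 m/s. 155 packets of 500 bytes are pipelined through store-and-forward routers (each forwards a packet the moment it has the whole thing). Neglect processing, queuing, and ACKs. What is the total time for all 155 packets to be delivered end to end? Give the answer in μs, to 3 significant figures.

Per-hop transmission t_tx = L/R = 4000/110000000 = 36.3636 μs.
Per-hop propagation t_prop = 575000/300000000 = 1916.67 μs.
Pipeline fill: first packet needs 2·t_tx to clear all hops; remaining 154 packets each add one t_tx.
Total = (2+155-1)·t_tx + 2·t_prop = 156·36.3636 + 2·1916.67 = 9510 μs.

9510 μs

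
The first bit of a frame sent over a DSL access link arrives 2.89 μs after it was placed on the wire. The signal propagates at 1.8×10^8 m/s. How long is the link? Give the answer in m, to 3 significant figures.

d = s × t_prop = 180000000 × 2.89e-06 = 520 m.

520 m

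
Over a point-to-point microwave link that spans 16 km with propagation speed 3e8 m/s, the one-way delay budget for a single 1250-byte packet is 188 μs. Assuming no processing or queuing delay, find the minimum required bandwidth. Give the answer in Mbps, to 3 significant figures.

L = 10000 bits.
Propagation delay = 16000 / 300000000 = 53.3333 μs.
Transmission budget = 188 − 53.3333 = 134.667 μs.
R ≥ L / t_tx = 10000 bits / 0.000134667 s = 74.3 Mbps.

74.3 Mbps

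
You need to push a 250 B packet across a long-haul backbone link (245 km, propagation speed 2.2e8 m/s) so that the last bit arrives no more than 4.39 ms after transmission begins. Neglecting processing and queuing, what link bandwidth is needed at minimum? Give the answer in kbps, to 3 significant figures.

L = 2000 bits.
Propagation delay = 245000 / 2.2e+08 = 1.11364 ms.
Transmission budget = 4.39 − 1.11364 = 3.27636 ms.
R ≥ L / t_tx = 2000 bits / 0.00327636 s = 610 kbps.

610 kbps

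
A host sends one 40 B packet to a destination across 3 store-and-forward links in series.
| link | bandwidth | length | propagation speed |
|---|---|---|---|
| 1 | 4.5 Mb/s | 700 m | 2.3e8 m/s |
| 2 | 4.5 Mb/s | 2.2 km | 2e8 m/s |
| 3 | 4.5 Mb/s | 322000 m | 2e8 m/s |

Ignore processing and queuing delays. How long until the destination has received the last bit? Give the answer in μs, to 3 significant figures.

L = 40 × 8 = 320 bits.
Transmission delay per hop = L/R = 320/4500000 = 71.1111 μs; 3 hops → 213.333 μs.
Propagation delays (d/s per hop): 3.04348, 11, 1610 μs; sum = 1624.04 μs.
End-to-end = 1840 μs.

1840 μs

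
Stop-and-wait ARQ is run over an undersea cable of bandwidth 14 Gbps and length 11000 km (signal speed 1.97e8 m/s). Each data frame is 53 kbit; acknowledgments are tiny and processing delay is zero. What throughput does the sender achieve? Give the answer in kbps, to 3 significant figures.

t_tx = L/R = 53000/14000000000 = 3.78571e-06 s.
t_prop = 11000000/197000000 = 0.0558376 s; RTT = 0.111675 s.
Cycle = t_tx + RTT = 0.111679 s.
Throughput = L / cycle = 53000 / 0.111679 = 475 kbps.

475 kbps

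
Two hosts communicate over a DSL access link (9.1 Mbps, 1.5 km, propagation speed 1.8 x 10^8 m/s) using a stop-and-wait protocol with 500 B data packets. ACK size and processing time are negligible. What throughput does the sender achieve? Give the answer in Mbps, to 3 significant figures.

8.77 Mbps

t_tx = L/R = 4000/9100000 = 0.00043956 s.
t_prop = 1500/180000000 = 8.33333e-06 s; RTT = 1.66667e-05 s.
Cycle = t_tx + RTT = 0.000456227 s.
Throughput = L / cycle = 4000 / 0.000456227 = 8.77 Mbps.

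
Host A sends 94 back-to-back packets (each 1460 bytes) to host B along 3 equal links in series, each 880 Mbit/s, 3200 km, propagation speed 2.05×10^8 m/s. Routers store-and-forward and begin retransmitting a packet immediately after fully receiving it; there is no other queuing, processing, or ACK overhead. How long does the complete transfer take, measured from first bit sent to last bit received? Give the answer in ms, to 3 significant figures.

48.1 ms

Per-hop transmission t_tx = L/R = 11680/880000000 = 0.0132727 ms.
Per-hop propagation t_prop = 3200000/2.05e+08 = 15.6098 ms.
Pipeline fill: first packet needs 3·t_tx to clear all hops; remaining 93 packets each add one t_tx.
Total = (3+94-1)·t_tx + 3·t_prop = 96·0.0132727 + 3·15.6098 = 48.1 ms.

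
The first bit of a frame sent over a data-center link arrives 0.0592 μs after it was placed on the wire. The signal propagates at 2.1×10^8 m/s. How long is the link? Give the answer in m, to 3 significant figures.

d = s × t_prop = 210000000 × 5.92e-08 = 12.4 m.

12.4 m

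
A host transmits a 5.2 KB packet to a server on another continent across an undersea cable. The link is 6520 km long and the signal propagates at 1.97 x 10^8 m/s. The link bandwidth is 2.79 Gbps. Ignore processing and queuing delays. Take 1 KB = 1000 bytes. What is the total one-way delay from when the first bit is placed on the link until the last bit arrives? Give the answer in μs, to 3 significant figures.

L = 41600 bits.
Transmission delay = L/R = 41600 / 2790000000 = 14.9104 μs.
Propagation delay = d/s = 6520000 m / 197000000 m/s = 33096.4 μs.
Total = 33100 μs.

33100 μs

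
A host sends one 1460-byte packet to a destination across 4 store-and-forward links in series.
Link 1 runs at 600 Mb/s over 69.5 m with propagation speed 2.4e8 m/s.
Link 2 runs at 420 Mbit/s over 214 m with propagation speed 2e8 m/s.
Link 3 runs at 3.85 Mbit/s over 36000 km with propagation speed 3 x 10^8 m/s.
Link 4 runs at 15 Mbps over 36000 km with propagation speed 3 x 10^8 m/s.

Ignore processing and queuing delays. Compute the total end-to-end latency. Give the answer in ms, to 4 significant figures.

243.9 ms

L = 1460 × 8 = 11680 bits.
Transmission delays (L/R per hop): 0.0194667, 0.0278095, 3.03377, 0.778667 ms; sum = 3.85971 ms.
Propagation delays (d/s per hop): 0.000289583, 0.00107, 120, 120 ms; sum = 240.001 ms.
End-to-end = 243.9 ms.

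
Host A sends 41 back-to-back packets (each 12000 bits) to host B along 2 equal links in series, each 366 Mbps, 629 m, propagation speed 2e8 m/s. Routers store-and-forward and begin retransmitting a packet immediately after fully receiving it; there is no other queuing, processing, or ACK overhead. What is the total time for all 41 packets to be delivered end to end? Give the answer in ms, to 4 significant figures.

1.383 ms

Per-hop transmission t_tx = L/R = 12000/366000000 = 0.0327869 ms.
Per-hop propagation t_prop = 629/200000000 = 0.003145 ms.
Pipeline fill: first packet needs 2·t_tx to clear all hops; remaining 40 packets each add one t_tx.
Total = (2+41-1)·t_tx + 2·t_prop = 42·0.0327869 + 2·0.003145 = 1.383 ms.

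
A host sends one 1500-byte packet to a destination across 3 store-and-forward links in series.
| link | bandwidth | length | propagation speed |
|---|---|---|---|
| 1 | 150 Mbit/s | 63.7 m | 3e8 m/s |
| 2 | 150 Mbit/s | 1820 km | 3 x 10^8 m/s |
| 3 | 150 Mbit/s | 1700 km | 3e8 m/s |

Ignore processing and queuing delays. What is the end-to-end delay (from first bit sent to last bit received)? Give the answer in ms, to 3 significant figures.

12.0 ms

L = 1500 × 8 = 12000 bits.
Transmission delay per hop = L/R = 12000/150000000 = 0.08 ms; 3 hops → 0.24 ms.
Propagation delays (d/s per hop): 0.000212333, 6.06667, 5.66667 ms; sum = 11.7335 ms.
End-to-end = 12.0 ms.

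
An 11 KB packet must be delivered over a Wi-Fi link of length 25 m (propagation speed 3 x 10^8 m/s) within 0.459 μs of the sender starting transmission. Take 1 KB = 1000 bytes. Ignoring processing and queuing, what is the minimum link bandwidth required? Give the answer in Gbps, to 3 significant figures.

234 Gbps

L = 88000 bits.
Propagation delay = 25 / 300000000 = 0.0833333 μs.
Transmission budget = 0.459 − 0.0833333 = 0.375667 μs.
R ≥ L / t_tx = 88000 bits / 3.75667e-07 s = 234 Gbps.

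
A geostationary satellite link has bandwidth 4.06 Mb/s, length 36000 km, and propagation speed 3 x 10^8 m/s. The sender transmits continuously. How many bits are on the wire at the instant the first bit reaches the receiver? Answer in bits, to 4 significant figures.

Propagation delay = 36000000 / 300000000 = 0.12 s.
BDP = R × t_prop = 4.06e+06 × 0.12 = 487200 bits.

487200 bits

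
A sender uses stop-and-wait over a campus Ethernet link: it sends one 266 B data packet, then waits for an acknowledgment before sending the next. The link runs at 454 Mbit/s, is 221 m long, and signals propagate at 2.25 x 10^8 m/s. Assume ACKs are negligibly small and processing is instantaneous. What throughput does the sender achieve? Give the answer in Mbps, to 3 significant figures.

t_tx = L/R = 2128/454000000 = 4.68722e-06 s.
t_prop = 221/225000000 = 9.82222e-07 s; RTT = 1.96444e-06 s.
Cycle = t_tx + RTT = 6.65167e-06 s.
Throughput = L / cycle = 2128 / 6.65167e-06 = 320 Mbps.

320 Mbps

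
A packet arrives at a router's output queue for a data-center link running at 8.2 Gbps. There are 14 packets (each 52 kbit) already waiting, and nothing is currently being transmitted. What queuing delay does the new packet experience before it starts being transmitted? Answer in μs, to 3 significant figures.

Each queued packet: L/R = 52000/8.2e+09 = 6.34146 μs.
14 queued → 88.7805 μs.
Queuing delay = 88.8 μs.

88.8 μs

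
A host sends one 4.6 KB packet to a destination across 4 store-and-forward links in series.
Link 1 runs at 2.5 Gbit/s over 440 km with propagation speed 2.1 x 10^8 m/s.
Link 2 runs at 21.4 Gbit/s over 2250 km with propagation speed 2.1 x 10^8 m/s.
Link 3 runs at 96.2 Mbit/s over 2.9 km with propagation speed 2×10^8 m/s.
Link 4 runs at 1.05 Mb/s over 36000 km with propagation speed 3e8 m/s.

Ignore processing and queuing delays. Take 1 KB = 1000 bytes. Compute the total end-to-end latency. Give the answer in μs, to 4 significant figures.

L = 36800 bits.
Transmission delays (L/R per hop): 14.72, 1.71963, 382.536, 35047.6 μs; sum = 35446.6 μs.
Propagation delays (d/s per hop): 2095.24, 10714.3, 14.5, 120000 μs; sum = 132824 μs.
End-to-end = 168300 μs.

168300 μs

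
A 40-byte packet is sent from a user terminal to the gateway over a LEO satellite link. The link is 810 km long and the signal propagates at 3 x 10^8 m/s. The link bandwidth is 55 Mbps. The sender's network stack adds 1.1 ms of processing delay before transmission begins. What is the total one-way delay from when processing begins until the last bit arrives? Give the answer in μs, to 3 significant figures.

3810 μs

L = 40 × 8 = 320 bits.
Transmission delay = L/R = 320 / 55000000 = 5.81818 μs.
Propagation delay = d/s = 810000 m / 300000000 m/s = 2700 μs.
Plus processing delay 1.1 ms = 1100 μs.
Total = 3810 μs.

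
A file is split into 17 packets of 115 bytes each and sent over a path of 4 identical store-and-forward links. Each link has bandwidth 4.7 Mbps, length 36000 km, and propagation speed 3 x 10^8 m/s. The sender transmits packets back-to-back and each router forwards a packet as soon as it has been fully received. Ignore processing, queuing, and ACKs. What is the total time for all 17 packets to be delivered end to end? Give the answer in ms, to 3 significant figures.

484 ms

Per-hop transmission t_tx = L/R = 920/4700000 = 0.195745 ms.
Per-hop propagation t_prop = 36000000/300000000 = 120 ms.
Pipeline fill: first packet needs 4·t_tx to clear all hops; remaining 16 packets each add one t_tx.
Total = (4+17-1)·t_tx + 4·t_prop = 20·0.195745 + 4·120 = 484 ms.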